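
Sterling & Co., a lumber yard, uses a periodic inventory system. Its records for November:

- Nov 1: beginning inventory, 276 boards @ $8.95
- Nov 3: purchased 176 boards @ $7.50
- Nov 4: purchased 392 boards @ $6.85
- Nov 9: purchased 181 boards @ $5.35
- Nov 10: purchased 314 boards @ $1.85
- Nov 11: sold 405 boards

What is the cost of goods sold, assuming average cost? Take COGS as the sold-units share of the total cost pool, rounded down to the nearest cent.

COGS = $2,427.17

Nov 11, sell 405: 405/1339 × $8,024.65 → $2,427.17
Ending inventory (cost pool remaining) = $5,597.48
Check: goods available $8,024.65 = COGS $2,427.17 + ending $5,597.48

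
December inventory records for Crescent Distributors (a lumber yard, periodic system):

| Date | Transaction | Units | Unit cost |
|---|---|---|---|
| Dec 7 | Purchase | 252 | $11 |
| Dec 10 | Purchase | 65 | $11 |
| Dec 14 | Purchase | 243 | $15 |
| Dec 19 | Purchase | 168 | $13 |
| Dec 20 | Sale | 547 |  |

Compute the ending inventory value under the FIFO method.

Ending inventory = $2,379

Dec 20, 547 sold [FIFO — oldest first]: 252 @ $11 + 65 @ $11 + 230 @ $15 = $6,937
Ending inventory: 13 @ $15 + 168 @ $13 = $2,379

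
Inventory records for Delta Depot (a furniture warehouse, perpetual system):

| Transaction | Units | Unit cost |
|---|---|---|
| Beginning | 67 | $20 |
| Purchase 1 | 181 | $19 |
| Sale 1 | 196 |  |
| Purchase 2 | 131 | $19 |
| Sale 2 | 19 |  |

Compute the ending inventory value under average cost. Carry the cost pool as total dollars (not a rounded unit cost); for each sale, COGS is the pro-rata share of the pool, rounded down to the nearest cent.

Ending inventory = $3,128.60

After Beginning: 67 on hand, pool $1,340.00 (≈ $20.0000 each)
After Purchase 1: 248 on hand, pool $4,779.00 (≈ $19.2702 each)
Sale 1, sell 196: 196/248 × $4,779.00 → $3,776.95
After Purchase 2: 183 on hand, pool $3,491.05 (≈ $19.0768 each)
Sale 2, sell 19: 19/183 × $3,491.05 → $362.45
Total COGS = $3,776.95 + $362.45 = $4,139.40
Ending inventory (cost pool remaining) = $3,128.60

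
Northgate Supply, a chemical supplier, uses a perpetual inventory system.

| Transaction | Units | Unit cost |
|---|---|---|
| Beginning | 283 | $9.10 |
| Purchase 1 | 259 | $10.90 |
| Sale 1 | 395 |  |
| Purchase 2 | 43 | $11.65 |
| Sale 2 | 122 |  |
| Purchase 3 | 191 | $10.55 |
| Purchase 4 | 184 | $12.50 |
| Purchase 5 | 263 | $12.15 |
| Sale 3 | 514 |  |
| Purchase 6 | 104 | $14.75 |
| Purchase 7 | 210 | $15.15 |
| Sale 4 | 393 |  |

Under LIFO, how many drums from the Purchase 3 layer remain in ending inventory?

Sale 1 (395) [LIFO — newest first]: 259 @ $10.90 + 136 @ $9.10 = $4,060.70
Sale 2 (122) [LIFO — newest first]: 43 @ $11.65 + 79 @ $9.10 = $1,219.85
Sale 3 (514) [LIFO — newest first]: 263 @ $12.15 + 184 @ $12.50 + 67 @ $10.55 = $6,202.30
Sale 4 (393) [LIFO — newest first]: 210 @ $15.15 + 104 @ $14.75 + 79 @ $10.55 = $5,548.95
Total COGS = $4,060.70 + $1,219.85 + $6,202.30 + $5,548.95 = $17,031.80
Ending inventory: 68 @ $9.10 + 45 @ $10.55 = $1,093.55

45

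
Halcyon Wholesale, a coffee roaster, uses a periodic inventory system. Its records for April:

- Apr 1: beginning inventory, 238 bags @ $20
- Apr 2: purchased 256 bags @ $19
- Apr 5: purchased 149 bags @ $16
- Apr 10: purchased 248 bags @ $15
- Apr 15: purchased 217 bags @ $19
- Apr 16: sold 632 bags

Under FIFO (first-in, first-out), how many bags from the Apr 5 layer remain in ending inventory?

11

Apr 16, 632 sold [FIFO — oldest first]: 238 @ $20 + 256 @ $19 + 138 @ $16 = $11,832
Ending inventory: 11 @ $16 + 248 @ $15 + 217 @ $19 = $8,019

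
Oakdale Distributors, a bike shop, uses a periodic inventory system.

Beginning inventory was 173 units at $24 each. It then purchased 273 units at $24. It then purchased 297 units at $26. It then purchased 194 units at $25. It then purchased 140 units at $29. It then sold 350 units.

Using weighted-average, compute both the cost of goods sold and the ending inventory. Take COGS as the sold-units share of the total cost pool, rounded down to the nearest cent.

COGS = $8,883.56; ending inventory = $18,452.44

Sale 1, sell 350: 350/1077 × $27,336.00 → $8,883.56
Ending inventory (cost pool remaining) = $18,452.44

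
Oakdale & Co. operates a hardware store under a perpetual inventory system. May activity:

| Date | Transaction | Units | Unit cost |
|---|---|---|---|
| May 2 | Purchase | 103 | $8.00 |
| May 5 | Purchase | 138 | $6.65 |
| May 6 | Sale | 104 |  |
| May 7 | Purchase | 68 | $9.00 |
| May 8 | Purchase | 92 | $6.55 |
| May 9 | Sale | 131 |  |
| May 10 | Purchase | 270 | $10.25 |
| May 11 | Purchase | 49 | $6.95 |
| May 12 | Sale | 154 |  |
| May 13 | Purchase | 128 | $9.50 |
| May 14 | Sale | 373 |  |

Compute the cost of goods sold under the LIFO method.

COGS = $6,592.35

May 6, 104 sold [LIFO — newest first]: 104 @ $6.65 = $691.60
May 9, 131 sold [LIFO — newest first]: 92 @ $6.55 + 39 @ $9.00 = $953.60
May 12, 154 sold [LIFO — newest first]: 49 @ $6.95 + 105 @ $10.25 = $1,416.80
May 14, 373 sold [LIFO — newest first]: 128 @ $9.50 + 165 @ $10.25 + 29 @ $9.00 + 34 @ $6.65 + 17 @ $8.00 = $3,530.35
Total COGS = $691.60 + $953.60 + $1,416.80 + $3,530.35 = $6,592.35
Ending inventory: 86 @ $8.00 = $688.00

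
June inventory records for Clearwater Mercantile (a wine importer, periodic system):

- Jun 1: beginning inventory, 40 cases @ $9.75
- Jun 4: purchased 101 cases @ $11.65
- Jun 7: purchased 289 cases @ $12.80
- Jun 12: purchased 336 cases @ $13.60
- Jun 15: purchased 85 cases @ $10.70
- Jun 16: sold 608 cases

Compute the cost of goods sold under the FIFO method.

COGS = $7,686.65

Jun 16, 608 sold [FIFO — oldest first]: 40 @ $9.75 + 101 @ $11.65 + 289 @ $12.80 + 178 @ $13.60 = $7,686.65
Ending inventory: 158 @ $13.60 + 85 @ $10.70 = $3,058.30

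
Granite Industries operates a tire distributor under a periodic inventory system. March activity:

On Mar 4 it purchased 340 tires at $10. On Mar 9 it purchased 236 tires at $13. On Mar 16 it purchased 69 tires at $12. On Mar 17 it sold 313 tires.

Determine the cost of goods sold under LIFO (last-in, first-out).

COGS = $3,976

Mar 17, 313 sold [LIFO — newest first]: 69 @ $12 + 236 @ $13 + 8 @ $10 = $3,976
Ending inventory: 332 @ $10 = $3,320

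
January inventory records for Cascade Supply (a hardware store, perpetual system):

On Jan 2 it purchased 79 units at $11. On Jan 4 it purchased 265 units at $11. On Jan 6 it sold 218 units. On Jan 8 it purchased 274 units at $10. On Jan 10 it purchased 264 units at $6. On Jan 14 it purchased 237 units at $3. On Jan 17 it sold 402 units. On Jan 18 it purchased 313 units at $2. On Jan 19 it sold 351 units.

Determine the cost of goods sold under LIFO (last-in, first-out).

COGS = $4,953

Jan 6, 218 sold [LIFO — newest first]: 218 @ $11 = $2,398
Jan 17, 402 sold [LIFO — newest first]: 237 @ $3 + 165 @ $6 = $1,701
Jan 19, 351 sold [LIFO — newest first]: 313 @ $2 + 38 @ $6 = $854
Total COGS = $2,398 + $1,701 + $854 = $4,953
Ending inventory: 79 @ $11 + 47 @ $11 + 274 @ $10 + 61 @ $6 = $4,492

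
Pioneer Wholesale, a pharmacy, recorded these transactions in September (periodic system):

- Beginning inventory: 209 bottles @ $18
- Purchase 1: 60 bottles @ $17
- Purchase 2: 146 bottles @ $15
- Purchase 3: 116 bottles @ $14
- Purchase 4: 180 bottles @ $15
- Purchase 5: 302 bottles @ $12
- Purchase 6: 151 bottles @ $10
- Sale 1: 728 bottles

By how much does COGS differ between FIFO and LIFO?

$2,336

FIFO COGS: 209 @ $18 + 60 @ $17 + 146 @ $15 + 116 @ $14 + 180 @ $15 + 17 @ $12 = $11,500
LIFO COGS: 151 @ $10 + 302 @ $12 + 180 @ $15 + 95 @ $14 = $9,164
Difference = |$11,500 − $9,164| = $2,336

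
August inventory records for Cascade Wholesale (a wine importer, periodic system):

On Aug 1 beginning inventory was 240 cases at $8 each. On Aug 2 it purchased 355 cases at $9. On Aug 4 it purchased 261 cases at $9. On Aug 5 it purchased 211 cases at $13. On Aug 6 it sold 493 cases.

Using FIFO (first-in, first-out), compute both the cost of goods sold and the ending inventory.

Aug 6, 493 sold [FIFO — oldest first]: 240 @ $8 + 253 @ $9 = $4,197
Ending inventory: 102 @ $9 + 261 @ $9 + 211 @ $13 = $6,010
Check: goods available $10,207 = COGS $4,197 + ending $6,010

COGS = $4,197; ending inventory = $6,010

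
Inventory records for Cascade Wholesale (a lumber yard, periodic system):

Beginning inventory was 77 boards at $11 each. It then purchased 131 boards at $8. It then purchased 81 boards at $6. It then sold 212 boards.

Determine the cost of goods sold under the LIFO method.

Sale 1 (212) [LIFO — newest first]: 81 @ $6 + 131 @ $8 = $1,534
Ending inventory: 77 @ $11 = $847
Check: goods available $2,381 = COGS $1,534 + ending $847

COGS = $1,534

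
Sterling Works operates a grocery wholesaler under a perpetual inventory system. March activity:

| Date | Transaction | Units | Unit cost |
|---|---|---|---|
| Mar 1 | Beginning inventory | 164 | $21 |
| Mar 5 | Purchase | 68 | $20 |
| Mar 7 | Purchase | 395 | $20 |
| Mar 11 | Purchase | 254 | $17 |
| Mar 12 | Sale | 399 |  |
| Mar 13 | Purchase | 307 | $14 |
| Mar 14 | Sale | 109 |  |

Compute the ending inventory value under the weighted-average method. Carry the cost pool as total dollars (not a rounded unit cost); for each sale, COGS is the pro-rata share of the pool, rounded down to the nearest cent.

After Mar 1: 164 on hand, pool $3,444.00 (≈ $21.0000 each)
After Mar 5: 232 on hand, pool $4,804.00 (≈ $20.7069 each)
After Mar 7: 627 on hand, pool $12,704.00 (≈ $20.2616 each)
After Mar 11: 881 on hand, pool $17,022.00 (≈ $19.3212 each)
Mar 12, sell 399: 399/881 × $17,022.00 → $7,709.16
After Mar 13: 789 on hand, pool $13,610.84 (≈ $17.2507 each)
Mar 14, sell 109: 109/789 × $13,610.84 → $1,880.33
Total COGS = $7,709.16 + $1,880.33 = $9,589.49
Ending inventory (cost pool remaining) = $11,730.51

Ending inventory = $11,730.51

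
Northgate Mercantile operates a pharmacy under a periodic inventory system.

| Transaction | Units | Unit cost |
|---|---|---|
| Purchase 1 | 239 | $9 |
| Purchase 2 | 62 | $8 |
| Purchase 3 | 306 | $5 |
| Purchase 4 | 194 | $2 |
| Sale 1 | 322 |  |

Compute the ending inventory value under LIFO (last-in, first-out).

Ending inventory = $3,537

Sale 1 (322) [LIFO — newest first]: 194 @ $2 + 128 @ $5 = $1,028
Ending inventory: 239 @ $9 + 62 @ $8 + 178 @ $5 = $3,537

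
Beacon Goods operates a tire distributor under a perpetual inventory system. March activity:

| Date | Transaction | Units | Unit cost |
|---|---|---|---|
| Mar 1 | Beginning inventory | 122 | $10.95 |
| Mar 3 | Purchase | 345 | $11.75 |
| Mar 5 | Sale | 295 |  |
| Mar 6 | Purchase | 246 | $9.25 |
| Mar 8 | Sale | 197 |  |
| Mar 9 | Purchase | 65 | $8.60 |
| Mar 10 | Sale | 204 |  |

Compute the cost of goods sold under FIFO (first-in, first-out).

COGS = $7,507.90

Mar 5, 295 sold [FIFO — oldest first]: 122 @ $10.95 + 173 @ $11.75 = $3,368.65
Mar 8, 197 sold [FIFO — oldest first]: 172 @ $11.75 + 25 @ $9.25 = $2,252.25
Mar 10, 204 sold [FIFO — oldest first]: 204 @ $9.25 = $1,887.00
Total COGS = $3,368.65 + $2,252.25 + $1,887.00 = $7,507.90
Ending inventory: 17 @ $9.25 + 65 @ $8.60 = $716.25
Check: goods available $8,224.15 = COGS $7,507.90 + ending $716.25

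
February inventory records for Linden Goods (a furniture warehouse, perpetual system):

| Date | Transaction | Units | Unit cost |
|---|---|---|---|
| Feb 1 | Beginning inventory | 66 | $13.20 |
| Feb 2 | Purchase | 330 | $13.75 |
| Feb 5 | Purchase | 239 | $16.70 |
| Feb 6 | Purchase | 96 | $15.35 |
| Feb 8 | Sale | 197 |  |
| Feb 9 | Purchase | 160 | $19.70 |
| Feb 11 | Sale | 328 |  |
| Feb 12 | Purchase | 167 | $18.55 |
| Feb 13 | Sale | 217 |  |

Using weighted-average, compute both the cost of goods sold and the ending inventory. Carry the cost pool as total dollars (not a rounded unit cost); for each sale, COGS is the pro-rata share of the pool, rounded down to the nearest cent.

COGS = $11,817.70; ending inventory = $5,305.75

After Feb 1: 66 on hand, pool $871.20 (≈ $13.2000 each)
After Feb 2: 396 on hand, pool $5,408.70 (≈ $13.6583 each)
After Feb 5: 635 on hand, pool $9,400.00 (≈ $14.8031 each)
After Feb 6: 731 on hand, pool $10,873.60 (≈ $14.8750 each)
Feb 8, sell 197: 197/731 × $10,873.60 → $2,930.36
After Feb 9: 694 on hand, pool $11,095.24 (≈ $15.9874 each)
Feb 11, sell 328: 328/694 × $11,095.24 → $5,243.85
After Feb 12: 533 on hand, pool $8,949.24 (≈ $16.7903 each)
Feb 13, sell 217: 217/533 × $8,949.24 → $3,643.49
Total COGS = $2,930.36 + $5,243.85 + $3,643.49 = $11,817.70
Ending inventory (cost pool remaining) = $5,305.75
Check: goods available $17,123.45 = COGS $11,817.70 + ending $5,305.75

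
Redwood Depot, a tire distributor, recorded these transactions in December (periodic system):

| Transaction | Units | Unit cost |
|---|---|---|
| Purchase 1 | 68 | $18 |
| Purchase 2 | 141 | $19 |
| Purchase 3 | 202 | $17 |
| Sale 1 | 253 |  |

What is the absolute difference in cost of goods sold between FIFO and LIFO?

FIFO COGS: 68 @ $18 + 141 @ $19 + 44 @ $17 = $4,651
LIFO COGS: 202 @ $17 + 51 @ $19 = $4,403
Difference = |$4,651 − $4,403| = $248

$248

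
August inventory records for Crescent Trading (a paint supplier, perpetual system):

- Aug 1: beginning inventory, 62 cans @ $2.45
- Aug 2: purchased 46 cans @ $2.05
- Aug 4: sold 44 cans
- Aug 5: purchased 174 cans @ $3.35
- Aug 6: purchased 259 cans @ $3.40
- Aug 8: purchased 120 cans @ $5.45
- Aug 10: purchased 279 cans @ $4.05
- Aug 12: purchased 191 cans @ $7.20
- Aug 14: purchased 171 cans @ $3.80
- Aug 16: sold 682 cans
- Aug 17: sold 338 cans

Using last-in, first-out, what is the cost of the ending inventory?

Ending inventory = $738.90

Aug 4, 44 sold [LIFO — newest first]: 44 @ $2.05 = $90.20
Aug 16, 682 sold [LIFO — newest first]: 171 @ $3.80 + 191 @ $7.20 + 279 @ $4.05 + 41 @ $5.45 = $3,378.40
Aug 17, 338 sold [LIFO — newest first]: 79 @ $5.45 + 259 @ $3.40 = $1,311.15
Total COGS = $90.20 + $3,378.40 + $1,311.15 = $4,779.75
Ending inventory: 62 @ $2.45 + 2 @ $2.05 + 174 @ $3.35 = $738.90
Check: goods available $5,518.65 = COGS $4,779.75 + ending $738.90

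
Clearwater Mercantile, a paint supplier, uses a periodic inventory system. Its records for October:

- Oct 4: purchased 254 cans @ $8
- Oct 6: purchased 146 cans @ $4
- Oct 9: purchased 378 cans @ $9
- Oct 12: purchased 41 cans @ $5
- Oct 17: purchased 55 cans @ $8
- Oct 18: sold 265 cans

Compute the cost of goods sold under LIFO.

Oct 18, 265 sold [LIFO — newest first]: 55 @ $8 + 41 @ $5 + 169 @ $9 = $2,166
Ending inventory: 254 @ $8 + 146 @ $4 + 209 @ $9 = $4,497

COGS = $2,166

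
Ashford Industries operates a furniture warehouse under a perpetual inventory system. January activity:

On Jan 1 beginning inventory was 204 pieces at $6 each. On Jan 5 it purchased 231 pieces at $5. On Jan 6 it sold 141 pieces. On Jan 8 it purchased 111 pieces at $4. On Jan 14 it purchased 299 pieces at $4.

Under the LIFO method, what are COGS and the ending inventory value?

COGS = $705; ending inventory = $3,314

Jan 6, 141 sold [LIFO — newest first]: 141 @ $5 = $705
Ending inventory: 204 @ $6 + 90 @ $5 + 111 @ $4 + 299 @ $4 = $3,314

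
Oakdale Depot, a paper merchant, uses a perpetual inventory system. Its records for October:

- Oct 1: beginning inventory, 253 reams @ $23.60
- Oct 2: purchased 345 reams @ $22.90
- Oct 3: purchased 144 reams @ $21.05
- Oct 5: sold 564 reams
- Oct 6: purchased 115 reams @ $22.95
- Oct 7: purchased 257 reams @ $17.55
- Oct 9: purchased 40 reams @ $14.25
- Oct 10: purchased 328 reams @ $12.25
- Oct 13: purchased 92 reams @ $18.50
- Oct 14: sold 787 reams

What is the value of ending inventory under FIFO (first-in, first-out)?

Ending inventory = $3,306.75

Oct 5, 564 sold [FIFO — oldest first]: 253 @ $23.60 + 311 @ $22.90 = $13,092.70
Oct 14, 787 sold [FIFO — oldest first]: 34 @ $22.90 + 144 @ $21.05 + 115 @ $22.95 + 257 @ $17.55 + 40 @ $14.25 + 197 @ $12.25 = $13,942.65
Total COGS = $13,092.70 + $13,942.65 = $27,035.35
Ending inventory: 131 @ $12.25 + 92 @ $18.50 = $3,306.75
Check: goods available $30,342.10 = COGS $27,035.35 + ending $3,306.75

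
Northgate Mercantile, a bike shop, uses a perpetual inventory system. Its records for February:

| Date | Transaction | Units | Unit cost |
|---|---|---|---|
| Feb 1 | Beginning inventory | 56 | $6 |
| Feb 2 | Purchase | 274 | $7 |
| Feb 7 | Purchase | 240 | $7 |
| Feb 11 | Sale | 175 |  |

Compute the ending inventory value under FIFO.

Feb 11, 175 sold [FIFO — oldest first]: 56 @ $6 + 119 @ $7 = $1,169
Ending inventory: 155 @ $7 + 240 @ $7 = $2,765

Ending inventory = $2,765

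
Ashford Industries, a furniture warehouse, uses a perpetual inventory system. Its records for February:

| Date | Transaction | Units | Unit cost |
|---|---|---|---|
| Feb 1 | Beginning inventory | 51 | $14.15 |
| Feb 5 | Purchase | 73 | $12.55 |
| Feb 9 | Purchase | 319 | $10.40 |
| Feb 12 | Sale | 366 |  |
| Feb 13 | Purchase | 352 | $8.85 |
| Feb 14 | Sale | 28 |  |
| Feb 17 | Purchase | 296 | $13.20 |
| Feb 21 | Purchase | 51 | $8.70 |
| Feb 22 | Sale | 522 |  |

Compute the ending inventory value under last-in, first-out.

Ending inventory = $2,366.60

Feb 12, 366 sold [LIFO — newest first]: 319 @ $10.40 + 47 @ $12.55 = $3,907.45
Feb 14, 28 sold [LIFO — newest first]: 28 @ $8.85 = $247.80
Feb 22, 522 sold [LIFO — newest first]: 51 @ $8.70 + 296 @ $13.20 + 175 @ $8.85 = $5,899.65
Total COGS = $3,907.45 + $247.80 + $5,899.65 = $10,054.90
Ending inventory: 51 @ $14.15 + 26 @ $12.55 + 149 @ $8.85 = $2,366.60
Check: goods available $12,421.50 = COGS $10,054.90 + ending $2,366.60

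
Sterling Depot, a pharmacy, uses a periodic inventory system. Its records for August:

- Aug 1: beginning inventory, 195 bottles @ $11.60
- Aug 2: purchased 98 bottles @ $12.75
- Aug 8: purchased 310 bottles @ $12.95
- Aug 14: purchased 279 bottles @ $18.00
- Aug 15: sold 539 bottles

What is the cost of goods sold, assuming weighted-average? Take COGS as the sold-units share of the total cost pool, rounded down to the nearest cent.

COGS = $7,668.22

Aug 15, sell 539: 539/882 × $12,548.00 → $7,668.22
Ending inventory (cost pool remaining) = $4,879.78
Check: goods available $12,548.00 = COGS $7,668.22 + ending $4,879.78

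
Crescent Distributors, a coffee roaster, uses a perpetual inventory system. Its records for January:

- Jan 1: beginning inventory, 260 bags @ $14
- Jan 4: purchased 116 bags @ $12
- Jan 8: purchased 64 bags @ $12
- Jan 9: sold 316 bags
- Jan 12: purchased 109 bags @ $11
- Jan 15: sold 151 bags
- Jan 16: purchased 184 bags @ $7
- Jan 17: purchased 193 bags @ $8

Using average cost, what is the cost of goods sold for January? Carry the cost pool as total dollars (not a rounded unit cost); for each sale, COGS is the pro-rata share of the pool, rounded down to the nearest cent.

COGS = $6,001.78

After Jan 1: 260 on hand, pool $3,640.00 (≈ $14.0000 each)
After Jan 4: 376 on hand, pool $5,032.00 (≈ $13.3830 each)
After Jan 8: 440 on hand, pool $5,800.00 (≈ $13.1818 each)
Jan 9, sell 316: 316/440 × $5,800.00 → $4,165.45
After Jan 12: 233 on hand, pool $2,833.55 (≈ $12.1612 each)
Jan 15, sell 151: 151/233 × $2,833.55 → $1,836.33
After Jan 16: 266 on hand, pool $2,285.22 (≈ $8.5911 each)
After Jan 17: 459 on hand, pool $3,829.22 (≈ $8.3425 each)
Total COGS = $4,165.45 + $1,836.33 = $6,001.78
Ending inventory (cost pool remaining) = $3,829.22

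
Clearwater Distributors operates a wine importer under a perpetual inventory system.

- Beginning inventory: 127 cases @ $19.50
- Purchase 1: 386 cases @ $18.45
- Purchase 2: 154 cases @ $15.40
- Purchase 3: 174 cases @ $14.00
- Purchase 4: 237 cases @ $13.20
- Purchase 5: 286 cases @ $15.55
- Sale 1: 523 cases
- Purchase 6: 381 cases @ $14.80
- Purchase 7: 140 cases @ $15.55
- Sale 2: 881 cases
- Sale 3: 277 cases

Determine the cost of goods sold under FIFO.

COGS = $26,673.10

Sale 1 (523) [FIFO — oldest first]: 127 @ $19.50 + 386 @ $18.45 + 10 @ $15.40 = $9,752.20
Sale 2 (881) [FIFO — oldest first]: 144 @ $15.40 + 174 @ $14.00 + 237 @ $13.20 + 286 @ $15.55 + 40 @ $14.80 = $12,821.30
Sale 3 (277) [FIFO — oldest first]: 277 @ $14.80 = $4,099.60
Total COGS = $9,752.20 + $12,821.30 + $4,099.60 = $26,673.10
Ending inventory: 64 @ $14.80 + 140 @ $15.55 = $3,124.20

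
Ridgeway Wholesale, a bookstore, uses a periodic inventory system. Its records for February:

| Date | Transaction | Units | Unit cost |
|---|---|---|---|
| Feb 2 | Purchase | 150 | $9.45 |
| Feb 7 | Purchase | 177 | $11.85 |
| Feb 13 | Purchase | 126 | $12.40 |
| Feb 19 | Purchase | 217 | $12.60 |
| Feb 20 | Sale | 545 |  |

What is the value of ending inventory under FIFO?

Ending inventory = $1,575.00

Feb 20, 545 sold [FIFO — oldest first]: 150 @ $9.45 + 177 @ $11.85 + 126 @ $12.40 + 92 @ $12.60 = $6,236.55
Ending inventory: 125 @ $12.60 = $1,575.00
Check: goods available $7,811.55 = COGS $6,236.55 + ending $1,575.00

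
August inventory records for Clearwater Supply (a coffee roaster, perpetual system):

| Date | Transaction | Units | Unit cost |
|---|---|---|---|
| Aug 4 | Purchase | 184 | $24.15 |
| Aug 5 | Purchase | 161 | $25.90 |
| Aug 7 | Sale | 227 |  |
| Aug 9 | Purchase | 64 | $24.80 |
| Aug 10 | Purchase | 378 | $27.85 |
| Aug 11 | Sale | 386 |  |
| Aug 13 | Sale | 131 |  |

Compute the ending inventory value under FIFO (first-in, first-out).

Ending inventory = $1,197.55

Aug 7, 227 sold [FIFO — oldest first]: 184 @ $24.15 + 43 @ $25.90 = $5,557.30
Aug 11, 386 sold [FIFO — oldest first]: 118 @ $25.90 + 64 @ $24.80 + 204 @ $27.85 = $10,324.80
Aug 13, 131 sold [FIFO — oldest first]: 131 @ $27.85 = $3,648.35
Total COGS = $5,557.30 + $10,324.80 + $3,648.35 = $19,530.45
Ending inventory: 43 @ $27.85 = $1,197.55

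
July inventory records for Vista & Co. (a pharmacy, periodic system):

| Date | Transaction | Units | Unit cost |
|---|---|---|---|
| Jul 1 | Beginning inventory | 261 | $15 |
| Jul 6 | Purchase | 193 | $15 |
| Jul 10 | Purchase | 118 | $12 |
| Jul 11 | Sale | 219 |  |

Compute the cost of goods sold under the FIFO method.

Jul 11, 219 sold [FIFO — oldest first]: 219 @ $15 = $3,285
Ending inventory: 42 @ $15 + 193 @ $15 + 118 @ $12 = $4,941

COGS = $3,285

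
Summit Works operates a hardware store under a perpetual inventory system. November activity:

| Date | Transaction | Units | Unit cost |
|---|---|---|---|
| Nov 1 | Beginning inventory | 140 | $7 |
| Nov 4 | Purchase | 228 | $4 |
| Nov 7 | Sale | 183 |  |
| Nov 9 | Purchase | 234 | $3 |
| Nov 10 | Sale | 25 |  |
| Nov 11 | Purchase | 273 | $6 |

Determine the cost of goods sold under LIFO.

COGS = $807

Nov 7, 183 sold [LIFO — newest first]: 183 @ $4 = $732
Nov 10, 25 sold [LIFO — newest first]: 25 @ $3 = $75
Total COGS = $732 + $75 = $807
Ending inventory: 140 @ $7 + 45 @ $4 + 209 @ $3 + 273 @ $6 = $3,425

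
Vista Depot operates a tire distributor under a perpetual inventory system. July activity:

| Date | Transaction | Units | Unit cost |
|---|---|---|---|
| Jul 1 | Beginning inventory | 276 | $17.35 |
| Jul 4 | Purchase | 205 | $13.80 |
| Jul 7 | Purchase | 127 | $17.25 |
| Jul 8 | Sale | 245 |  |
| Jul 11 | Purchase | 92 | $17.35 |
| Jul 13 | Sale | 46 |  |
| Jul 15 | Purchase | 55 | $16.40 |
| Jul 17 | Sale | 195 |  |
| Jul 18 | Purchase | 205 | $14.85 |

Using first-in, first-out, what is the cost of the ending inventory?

Jul 8, 245 sold [FIFO — oldest first]: 245 @ $17.35 = $4,250.75
Jul 13, 46 sold [FIFO — oldest first]: 31 @ $17.35 + 15 @ $13.80 = $744.85
Jul 17, 195 sold [FIFO — oldest first]: 190 @ $13.80 + 5 @ $17.25 = $2,708.25
Total COGS = $4,250.75 + $744.85 + $2,708.25 = $7,703.85
Ending inventory: 122 @ $17.25 + 92 @ $17.35 + 55 @ $16.40 + 205 @ $14.85 = $7,646.95

Ending inventory = $7,646.95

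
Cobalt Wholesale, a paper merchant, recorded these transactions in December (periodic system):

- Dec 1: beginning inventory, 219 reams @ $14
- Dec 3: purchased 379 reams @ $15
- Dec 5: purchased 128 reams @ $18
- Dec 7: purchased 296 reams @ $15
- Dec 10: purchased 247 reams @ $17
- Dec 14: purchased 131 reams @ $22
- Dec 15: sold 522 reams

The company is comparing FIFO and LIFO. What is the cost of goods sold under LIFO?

FIFO COGS: 219 @ $14 + 303 @ $15 = $7,611
LIFO COGS: 131 @ $22 + 247 @ $17 + 144 @ $15 = $9,241

COGS = $9,241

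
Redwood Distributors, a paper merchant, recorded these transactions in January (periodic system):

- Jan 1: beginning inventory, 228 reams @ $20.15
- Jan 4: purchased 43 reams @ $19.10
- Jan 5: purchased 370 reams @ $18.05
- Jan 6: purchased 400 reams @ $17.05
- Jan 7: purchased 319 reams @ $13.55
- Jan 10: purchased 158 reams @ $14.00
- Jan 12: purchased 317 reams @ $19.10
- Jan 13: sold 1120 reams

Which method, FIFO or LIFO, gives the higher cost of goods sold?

FIFO COGS: 228 @ $20.15 + 43 @ $19.10 + 370 @ $18.05 + 400 @ $17.05 + 79 @ $13.55 = $19,984.45
LIFO COGS: 317 @ $19.10 + 158 @ $14.00 + 319 @ $13.55 + 326 @ $17.05 = $18,147.45

FIFO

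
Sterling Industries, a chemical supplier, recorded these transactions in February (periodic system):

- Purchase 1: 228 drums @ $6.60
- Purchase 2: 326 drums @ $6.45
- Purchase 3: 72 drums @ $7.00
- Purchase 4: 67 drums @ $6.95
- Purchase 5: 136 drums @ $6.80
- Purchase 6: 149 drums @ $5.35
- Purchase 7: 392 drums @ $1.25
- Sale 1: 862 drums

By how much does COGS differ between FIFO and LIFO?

FIFO COGS: 228 @ $6.60 + 326 @ $6.45 + 72 @ $7.00 + 67 @ $6.95 + 136 @ $6.80 + 33 @ $5.35 = $5,678.50
LIFO COGS: 392 @ $1.25 + 149 @ $5.35 + 136 @ $6.80 + 67 @ $6.95 + 72 @ $7.00 + 46 @ $6.45 = $3,478.30
Difference = |$5,678.50 − $3,478.30| = $2,200.20

$2,200.20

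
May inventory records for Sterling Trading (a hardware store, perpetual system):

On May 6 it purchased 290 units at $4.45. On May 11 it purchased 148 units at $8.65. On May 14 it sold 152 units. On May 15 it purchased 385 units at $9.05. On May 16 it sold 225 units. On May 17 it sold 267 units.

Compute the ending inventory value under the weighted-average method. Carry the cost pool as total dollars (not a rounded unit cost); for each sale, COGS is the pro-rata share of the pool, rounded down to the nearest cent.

Ending inventory = $1,377.28

After May 6: 290 on hand, pool $1,290.50 (≈ $4.4500 each)
After May 11: 438 on hand, pool $2,570.70 (≈ $5.8692 each)
May 14, sell 152: 152/438 × $2,570.70 → $892.11
After May 15: 671 on hand, pool $5,162.84 (≈ $7.6942 each)
May 16, sell 225: 225/671 × $5,162.84 → $1,731.20
May 17, sell 267: 267/446 × $3,431.64 → $2,054.36
Total COGS = $892.11 + $1,731.20 + $2,054.36 = $4,677.67
Ending inventory (cost pool remaining) = $1,377.28
Check: goods available $6,054.95 = COGS $4,677.67 + ending $1,377.28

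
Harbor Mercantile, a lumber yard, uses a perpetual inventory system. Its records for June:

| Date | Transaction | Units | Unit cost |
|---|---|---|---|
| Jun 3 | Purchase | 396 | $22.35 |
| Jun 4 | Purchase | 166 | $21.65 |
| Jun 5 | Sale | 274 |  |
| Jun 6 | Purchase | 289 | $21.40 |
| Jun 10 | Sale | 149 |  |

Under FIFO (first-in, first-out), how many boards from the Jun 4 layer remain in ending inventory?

Jun 5, 274 sold [FIFO — oldest first]: 274 @ $22.35 = $6,123.90
Jun 10, 149 sold [FIFO — oldest first]: 122 @ $22.35 + 27 @ $21.65 = $3,311.25
Total COGS = $6,123.90 + $3,311.25 = $9,435.15
Ending inventory: 139 @ $21.65 + 289 @ $21.40 = $9,193.95

139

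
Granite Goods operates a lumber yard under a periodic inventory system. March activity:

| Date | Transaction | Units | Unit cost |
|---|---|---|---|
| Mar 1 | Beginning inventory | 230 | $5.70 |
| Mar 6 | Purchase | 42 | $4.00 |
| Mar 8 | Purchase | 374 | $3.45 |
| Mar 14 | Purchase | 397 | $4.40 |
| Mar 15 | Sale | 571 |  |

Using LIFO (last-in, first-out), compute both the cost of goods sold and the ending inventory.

Mar 15, 571 sold [LIFO — newest first]: 397 @ $4.40 + 174 @ $3.45 = $2,347.10
Ending inventory: 230 @ $5.70 + 42 @ $4.00 + 200 @ $3.45 = $2,169.00

COGS = $2,347.10; ending inventory = $2,169.00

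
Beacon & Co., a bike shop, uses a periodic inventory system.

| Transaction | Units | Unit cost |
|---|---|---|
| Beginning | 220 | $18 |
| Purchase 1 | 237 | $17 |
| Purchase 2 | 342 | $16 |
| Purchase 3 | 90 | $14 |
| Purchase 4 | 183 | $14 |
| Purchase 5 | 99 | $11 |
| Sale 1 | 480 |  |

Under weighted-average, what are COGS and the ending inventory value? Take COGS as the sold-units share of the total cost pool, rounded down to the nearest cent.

COGS = $7,530.79; ending inventory = $10,841.21

Sale 1, sell 480: 480/1171 × $18,372.00 → $7,530.79
Ending inventory (cost pool remaining) = $10,841.21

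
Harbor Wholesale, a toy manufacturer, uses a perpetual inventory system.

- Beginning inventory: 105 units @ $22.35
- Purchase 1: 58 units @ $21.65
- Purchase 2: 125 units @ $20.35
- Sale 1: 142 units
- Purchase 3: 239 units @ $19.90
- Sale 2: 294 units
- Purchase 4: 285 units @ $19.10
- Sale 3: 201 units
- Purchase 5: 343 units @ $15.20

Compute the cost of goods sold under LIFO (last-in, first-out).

Sale 1 (142) [LIFO — newest first]: 125 @ $20.35 + 17 @ $21.65 = $2,911.80
Sale 2 (294) [LIFO — newest first]: 239 @ $19.90 + 41 @ $21.65 + 14 @ $22.35 = $5,956.65
Sale 3 (201) [LIFO — newest first]: 201 @ $19.10 = $3,839.10
Total COGS = $2,911.80 + $5,956.65 + $3,839.10 = $12,707.55
Ending inventory: 91 @ $22.35 + 84 @ $19.10 + 343 @ $15.20 = $8,851.85

COGS = $12,707.55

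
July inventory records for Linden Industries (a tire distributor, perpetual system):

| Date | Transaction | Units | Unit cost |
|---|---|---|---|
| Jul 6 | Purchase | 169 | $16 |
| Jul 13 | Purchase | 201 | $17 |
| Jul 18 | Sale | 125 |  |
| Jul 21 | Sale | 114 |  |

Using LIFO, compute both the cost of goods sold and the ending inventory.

Jul 18, 125 sold [LIFO — newest first]: 125 @ $17 = $2,125
Jul 21, 114 sold [LIFO — newest first]: 76 @ $17 + 38 @ $16 = $1,900
Total COGS = $2,125 + $1,900 = $4,025
Ending inventory: 131 @ $16 = $2,096

COGS = $4,025; ending inventory = $2,096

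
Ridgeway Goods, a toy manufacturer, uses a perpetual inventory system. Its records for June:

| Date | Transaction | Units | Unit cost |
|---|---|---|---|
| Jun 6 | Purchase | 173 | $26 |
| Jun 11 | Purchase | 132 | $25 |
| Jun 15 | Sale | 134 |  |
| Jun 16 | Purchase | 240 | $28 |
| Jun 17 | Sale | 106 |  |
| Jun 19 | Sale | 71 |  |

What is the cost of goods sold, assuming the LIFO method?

Jun 15, 134 sold [LIFO — newest first]: 132 @ $25 + 2 @ $26 = $3,352
Jun 17, 106 sold [LIFO — newest first]: 106 @ $28 = $2,968
Jun 19, 71 sold [LIFO — newest first]: 71 @ $28 = $1,988
Total COGS = $3,352 + $2,968 + $1,988 = $8,308
Ending inventory: 171 @ $26 + 63 @ $28 = $6,210

COGS = $8,308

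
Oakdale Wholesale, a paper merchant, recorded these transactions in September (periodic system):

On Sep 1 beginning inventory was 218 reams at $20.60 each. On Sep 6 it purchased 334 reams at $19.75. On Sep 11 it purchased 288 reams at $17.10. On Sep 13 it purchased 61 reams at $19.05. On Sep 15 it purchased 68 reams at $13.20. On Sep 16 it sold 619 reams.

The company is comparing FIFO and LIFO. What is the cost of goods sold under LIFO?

COGS = $10,973.95

FIFO COGS: 218 @ $20.60 + 334 @ $19.75 + 67 @ $17.10 = $12,233.00
LIFO COGS: 68 @ $13.20 + 61 @ $19.05 + 288 @ $17.10 + 202 @ $19.75 = $10,973.95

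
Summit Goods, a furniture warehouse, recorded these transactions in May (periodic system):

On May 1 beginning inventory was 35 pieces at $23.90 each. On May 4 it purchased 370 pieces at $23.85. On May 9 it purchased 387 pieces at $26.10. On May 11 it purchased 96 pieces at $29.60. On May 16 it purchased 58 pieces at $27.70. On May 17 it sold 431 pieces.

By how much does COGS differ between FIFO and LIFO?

FIFO COGS: 35 @ $23.90 + 370 @ $23.85 + 26 @ $26.10 = $10,339.60
LIFO COGS: 58 @ $27.70 + 96 @ $29.60 + 277 @ $26.10 = $11,677.90
Difference = |$10,339.60 − $11,677.90| = $1,338.30

$1,338.30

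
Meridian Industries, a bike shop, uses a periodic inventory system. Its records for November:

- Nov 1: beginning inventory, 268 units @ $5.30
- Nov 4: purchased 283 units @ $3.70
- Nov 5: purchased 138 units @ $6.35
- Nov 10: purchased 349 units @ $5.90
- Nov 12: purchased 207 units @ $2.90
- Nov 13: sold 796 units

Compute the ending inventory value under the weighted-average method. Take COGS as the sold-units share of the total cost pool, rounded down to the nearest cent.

Ending inventory = $2,165.01

Nov 13, sell 796: 796/1245 × $6,003.20 → $3,838.19
Ending inventory (cost pool remaining) = $2,165.01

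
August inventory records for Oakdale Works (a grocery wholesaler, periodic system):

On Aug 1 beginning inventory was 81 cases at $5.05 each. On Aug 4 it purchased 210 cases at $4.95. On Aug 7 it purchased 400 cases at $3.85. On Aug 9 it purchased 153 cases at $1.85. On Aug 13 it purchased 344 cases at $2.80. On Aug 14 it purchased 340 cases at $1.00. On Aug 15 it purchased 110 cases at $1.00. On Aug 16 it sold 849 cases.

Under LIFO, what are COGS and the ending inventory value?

COGS = $1,514.95; ending inventory = $3,169.85

Aug 16, 849 sold [LIFO — newest first]: 110 @ $1.00 + 340 @ $1.00 + 344 @ $2.80 + 55 @ $1.85 = $1,514.95
Ending inventory: 81 @ $5.05 + 210 @ $4.95 + 400 @ $3.85 + 98 @ $1.85 = $3,169.85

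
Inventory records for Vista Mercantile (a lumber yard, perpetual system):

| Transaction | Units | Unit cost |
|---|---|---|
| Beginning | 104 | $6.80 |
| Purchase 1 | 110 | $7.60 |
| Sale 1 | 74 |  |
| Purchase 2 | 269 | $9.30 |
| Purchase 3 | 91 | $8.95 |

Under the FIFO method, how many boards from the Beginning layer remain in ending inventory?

Sale 1 (74) [FIFO — oldest first]: 74 @ $6.80 = $503.20
Ending inventory: 30 @ $6.80 + 110 @ $7.60 + 269 @ $9.30 + 91 @ $8.95 = $4,356.15

30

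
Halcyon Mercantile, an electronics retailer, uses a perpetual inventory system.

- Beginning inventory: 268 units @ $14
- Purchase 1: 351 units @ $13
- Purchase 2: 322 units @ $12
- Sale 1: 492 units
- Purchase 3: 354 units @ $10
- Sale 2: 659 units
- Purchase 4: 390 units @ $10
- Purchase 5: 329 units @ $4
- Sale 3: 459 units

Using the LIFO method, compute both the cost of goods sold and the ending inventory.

Sale 1 (492) [LIFO — newest first]: 322 @ $12 + 170 @ $13 = $6,074
Sale 2 (659) [LIFO — newest first]: 354 @ $10 + 181 @ $13 + 124 @ $14 = $7,629
Sale 3 (459) [LIFO — newest first]: 329 @ $4 + 130 @ $10 = $2,616
Total COGS = $6,074 + $7,629 + $2,616 = $16,319
Ending inventory: 144 @ $14 + 260 @ $10 = $4,616

COGS = $16,319; ending inventory = $4,616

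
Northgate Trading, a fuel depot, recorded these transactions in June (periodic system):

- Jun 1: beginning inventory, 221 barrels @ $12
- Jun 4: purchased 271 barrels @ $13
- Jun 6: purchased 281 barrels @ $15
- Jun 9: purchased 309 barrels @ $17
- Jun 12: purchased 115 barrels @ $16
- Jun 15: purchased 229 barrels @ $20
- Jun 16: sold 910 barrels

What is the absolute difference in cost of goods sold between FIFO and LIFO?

$2,809

FIFO COGS: 221 @ $12 + 271 @ $13 + 281 @ $15 + 137 @ $17 = $12,719
LIFO COGS: 229 @ $20 + 115 @ $16 + 309 @ $17 + 257 @ $15 = $15,528
Difference = |$12,719 − $15,528| = $2,809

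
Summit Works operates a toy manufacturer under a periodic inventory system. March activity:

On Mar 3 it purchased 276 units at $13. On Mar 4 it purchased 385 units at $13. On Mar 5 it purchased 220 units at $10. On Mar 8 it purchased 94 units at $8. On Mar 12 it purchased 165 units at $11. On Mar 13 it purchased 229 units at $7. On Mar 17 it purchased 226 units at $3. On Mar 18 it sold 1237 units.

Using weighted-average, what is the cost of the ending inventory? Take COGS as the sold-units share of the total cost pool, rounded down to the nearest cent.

Ending inventory = $3,510.65

Mar 18, sell 1237: 1237/1595 × $15,641.00 → $12,130.35
Ending inventory (cost pool remaining) = $3,510.65
Check: goods available $15,641.00 = COGS $12,130.35 + ending $3,510.65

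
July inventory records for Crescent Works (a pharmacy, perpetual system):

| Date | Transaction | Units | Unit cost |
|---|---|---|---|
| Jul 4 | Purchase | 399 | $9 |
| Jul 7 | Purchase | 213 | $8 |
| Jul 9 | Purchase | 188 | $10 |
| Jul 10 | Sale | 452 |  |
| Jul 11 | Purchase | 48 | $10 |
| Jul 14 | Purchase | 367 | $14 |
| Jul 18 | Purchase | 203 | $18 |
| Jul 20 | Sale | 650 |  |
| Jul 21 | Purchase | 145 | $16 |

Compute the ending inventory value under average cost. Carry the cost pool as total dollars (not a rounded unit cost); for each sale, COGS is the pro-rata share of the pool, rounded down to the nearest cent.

After Jul 4: 399 on hand, pool $3,591.00 (≈ $9.0000 each)
After Jul 7: 612 on hand, pool $5,295.00 (≈ $8.6520 each)
After Jul 9: 800 on hand, pool $7,175.00 (≈ $8.9688 each)
Jul 10, sell 452: 452/800 × $7,175.00 → $4,053.87
After Jul 11: 396 on hand, pool $3,601.13 (≈ $9.0938 each)
After Jul 14: 763 on hand, pool $8,739.13 (≈ $11.4536 each)
After Jul 18: 966 on hand, pool $12,393.13 (≈ $12.8293 each)
Jul 20, sell 650: 650/966 × $12,393.13 → $8,339.06
After Jul 21: 461 on hand, pool $6,374.07 (≈ $13.8266 each)
Total COGS = $4,053.87 + $8,339.06 = $12,392.93
Ending inventory (cost pool remaining) = $6,374.07

Ending inventory = $6,374.07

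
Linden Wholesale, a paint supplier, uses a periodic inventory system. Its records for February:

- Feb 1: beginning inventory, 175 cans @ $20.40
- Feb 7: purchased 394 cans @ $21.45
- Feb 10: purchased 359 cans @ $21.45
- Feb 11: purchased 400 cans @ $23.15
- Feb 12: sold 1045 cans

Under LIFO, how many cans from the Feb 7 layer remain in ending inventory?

108

Feb 12, 1045 sold [LIFO — newest first]: 400 @ $23.15 + 359 @ $21.45 + 286 @ $21.45 = $23,095.25
Ending inventory: 175 @ $20.40 + 108 @ $21.45 = $5,886.60
Check: goods available $28,981.85 = COGS $23,095.25 + ending $5,886.60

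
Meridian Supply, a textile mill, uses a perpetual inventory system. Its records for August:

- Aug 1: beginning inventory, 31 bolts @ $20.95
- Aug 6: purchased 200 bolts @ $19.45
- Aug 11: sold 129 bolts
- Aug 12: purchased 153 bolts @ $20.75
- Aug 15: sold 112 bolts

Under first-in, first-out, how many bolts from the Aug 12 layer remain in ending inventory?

143

Aug 11, 129 sold [FIFO — oldest first]: 31 @ $20.95 + 98 @ $19.45 = $2,555.55
Aug 15, 112 sold [FIFO — oldest first]: 102 @ $19.45 + 10 @ $20.75 = $2,191.40
Total COGS = $2,555.55 + $2,191.40 = $4,746.95
Ending inventory: 143 @ $20.75 = $2,967.25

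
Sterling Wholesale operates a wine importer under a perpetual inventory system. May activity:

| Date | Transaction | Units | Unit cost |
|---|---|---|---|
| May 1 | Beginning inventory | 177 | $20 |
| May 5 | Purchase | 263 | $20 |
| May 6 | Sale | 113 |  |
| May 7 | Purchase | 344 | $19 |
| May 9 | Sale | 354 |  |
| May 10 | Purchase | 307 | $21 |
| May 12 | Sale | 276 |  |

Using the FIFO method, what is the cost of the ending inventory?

Ending inventory = $7,226

May 6, 113 sold [FIFO — oldest first]: 113 @ $20 = $2,260
May 9, 354 sold [FIFO — oldest first]: 64 @ $20 + 263 @ $20 + 27 @ $19 = $7,053
May 12, 276 sold [FIFO — oldest first]: 276 @ $19 = $5,244
Total COGS = $2,260 + $7,053 + $5,244 = $14,557
Ending inventory: 41 @ $19 + 307 @ $21 = $7,226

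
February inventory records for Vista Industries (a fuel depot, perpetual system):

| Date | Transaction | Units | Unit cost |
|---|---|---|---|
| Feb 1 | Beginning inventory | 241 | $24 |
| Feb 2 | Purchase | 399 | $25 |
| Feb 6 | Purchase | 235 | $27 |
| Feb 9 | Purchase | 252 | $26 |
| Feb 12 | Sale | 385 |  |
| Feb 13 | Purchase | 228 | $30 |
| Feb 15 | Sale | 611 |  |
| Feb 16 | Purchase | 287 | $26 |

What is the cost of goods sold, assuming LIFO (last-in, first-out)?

Feb 12, 385 sold [LIFO — newest first]: 252 @ $26 + 133 @ $27 = $10,143
Feb 15, 611 sold [LIFO — newest first]: 228 @ $30 + 102 @ $27 + 281 @ $25 = $16,619
Total COGS = $10,143 + $16,619 = $26,762
Ending inventory: 241 @ $24 + 118 @ $25 + 287 @ $26 = $16,196
Check: goods available $42,958 = COGS $26,762 + ending $16,196

COGS = $26,762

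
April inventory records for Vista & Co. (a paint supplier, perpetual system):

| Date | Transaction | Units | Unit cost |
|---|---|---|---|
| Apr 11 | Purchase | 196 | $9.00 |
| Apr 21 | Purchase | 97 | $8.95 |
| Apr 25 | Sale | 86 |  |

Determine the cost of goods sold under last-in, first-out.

Apr 25, 86 sold [LIFO — newest first]: 86 @ $8.95 = $769.70
Ending inventory: 196 @ $9.00 + 11 @ $8.95 = $1,862.45

COGS = $769.70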